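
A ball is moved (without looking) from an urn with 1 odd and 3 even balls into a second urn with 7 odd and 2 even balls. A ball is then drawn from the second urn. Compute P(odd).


P(transfer odd) = 1/4; P(transfer even) = 3/4
If odd transferred: Urn II has 8 odd of 10, so P(odd|odd moved) = 4/5
If even transferred: Urn II has 7 odd of 10, so P(odd|even moved) = 7/10
By total probability: P(odd) = 1/4*4/5 + 3/4*7/10 = 29/40

29/40


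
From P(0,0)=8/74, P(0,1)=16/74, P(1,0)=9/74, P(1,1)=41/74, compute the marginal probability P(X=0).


P(X=0) = P(0,0)+P(0,1) = 8/74 + 16/74 = 24/74 = 12/37

12/37


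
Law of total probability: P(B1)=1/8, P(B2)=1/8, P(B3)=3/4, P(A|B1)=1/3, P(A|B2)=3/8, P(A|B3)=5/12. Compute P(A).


P(A) = P(A|B1)P(B1) + P(A|B2)P(B2) + P(A|B3)P(B3)
= 1/3*1/8 + 3/8*1/8 + 5/12*3/4
= 1/24 + 3/64 + 5/16 = 77/192

77/192


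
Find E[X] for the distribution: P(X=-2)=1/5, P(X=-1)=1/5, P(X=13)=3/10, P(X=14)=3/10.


E[X] = sum(x * P(x))
= -2*1/5 - 1*1/5 + 13*3/10 + 14*3/10
= 15/2

15/2


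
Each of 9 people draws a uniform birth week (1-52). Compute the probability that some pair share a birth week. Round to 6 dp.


P(all different) = prod((52-i)/52 for i=0..8) = 0.480255
P(at least one match) = 1 - 0.480255 = 0.519745

0.519745


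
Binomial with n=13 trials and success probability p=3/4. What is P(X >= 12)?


P(X>=12) = P(X=12) + P(X=13)
= 6908733/67108864 + 1594323/67108864
= 531441/4194304

531441/4194304


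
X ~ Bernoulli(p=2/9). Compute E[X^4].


For Bernoulli: X in {0,1}
E[X^4] = 0^4*(1-2/9) + 1^4*2/9 = 2/9

2/9


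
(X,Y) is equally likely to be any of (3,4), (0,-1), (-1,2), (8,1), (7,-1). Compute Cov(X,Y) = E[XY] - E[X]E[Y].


E[X]=17/5, E[Y]=1, E[XY]=11/5
Cov(X,Y) = E[XY] - E[X]E[Y] = 11/5 - 17/5*1 = -6/5

-6/5


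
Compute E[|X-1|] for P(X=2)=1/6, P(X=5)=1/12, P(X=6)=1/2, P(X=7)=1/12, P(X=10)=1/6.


E[|X-1|] = sum(g(x)*P(x))
= 1*1/6 + 4*1/12 + 5*1/2 + 6*1/12 + 9*1/6
= 5

5


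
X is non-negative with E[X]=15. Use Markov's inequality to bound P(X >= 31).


Markov: P(X >= a) <= E[X]/a
P(X >= 31) <= 15/31

15/31


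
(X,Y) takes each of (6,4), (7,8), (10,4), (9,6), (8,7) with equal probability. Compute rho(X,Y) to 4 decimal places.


Cov(X,Y) = -0.4000, Var(X) = 2.0000, Var(Y) = 2.5600
rho = Cov/(sqrt(VarX)*sqrt(VarY)) = -0.1768

-0.1768


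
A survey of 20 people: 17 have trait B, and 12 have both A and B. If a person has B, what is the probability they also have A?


P(A|B) = P(A∩B)/P(B) = (12/20)/(17/20) = 12/17

12/17


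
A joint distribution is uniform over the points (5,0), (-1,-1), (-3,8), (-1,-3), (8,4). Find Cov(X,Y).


E[X]=8/5, E[Y]=8/5, E[XY]=12/5
Cov(X,Y) = E[XY] - E[X]E[Y] = 12/5 - 8/5*8/5 = -4/25

-4/25


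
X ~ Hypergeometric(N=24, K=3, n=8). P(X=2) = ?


P(X=2) = C(3,2)*C(21,6) / C(24,8)
= 3*54264 / 735471
= 162792/735471 = 56/253

56/253


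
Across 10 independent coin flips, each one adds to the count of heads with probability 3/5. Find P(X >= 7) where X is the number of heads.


P(X>=7) = P(X=7) + P(X=8) + P(X=9) + P(X=10)
= 419904/1953125 + 236196/1953125 + 78732/1953125 + 59049/9765625
= 3733209/9765625

3733209/9765625


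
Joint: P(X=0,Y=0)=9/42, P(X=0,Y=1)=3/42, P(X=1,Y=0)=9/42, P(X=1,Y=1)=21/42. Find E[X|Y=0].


P(Y=0) = 18/42
E[X|Y=0] = (0*9 + 1*9)/18 = 9/18 = 1/2

1/2


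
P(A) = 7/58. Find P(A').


P(A') = 1 - P(A) = 1 - 7/58 = 51/58

51/58


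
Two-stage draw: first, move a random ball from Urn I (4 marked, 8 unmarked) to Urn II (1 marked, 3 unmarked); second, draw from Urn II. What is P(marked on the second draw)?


P(transfer marked) = 4/12 = 1/3; P(transfer unmarked) = 2/3
If marked transferred: Urn II has 2 marked of 5, so P(marked|marked moved) = 2/5
If unmarked transferred: Urn II has 1 marked of 5, so P(marked|unmarked moved) = 1/5
By total probability: P(marked) = 1/3*2/5 + 2/3*1/5 = 4/15

4/15


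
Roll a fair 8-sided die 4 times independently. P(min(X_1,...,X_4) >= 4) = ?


P(min >= 4) = P(all X_i >= 4) = (P(X_1 >= 4))^4
= (5/8)^4 = 625/4096

625/4096


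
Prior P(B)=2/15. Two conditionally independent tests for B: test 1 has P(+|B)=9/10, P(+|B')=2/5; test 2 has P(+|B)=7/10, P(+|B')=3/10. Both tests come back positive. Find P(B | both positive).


After test 1: P(+) = 9/10*2/15 + 2/5*13/15 = 7/15
P(B|+) = (3/25)/(7/15) = 9/35
After test 2 (use post1 as new prior): P(+) = 7/10*9/35 + 3/10*26/35 = 141/350
P(B|+,+) = (9/50)/(141/350) = 21/47

21/47


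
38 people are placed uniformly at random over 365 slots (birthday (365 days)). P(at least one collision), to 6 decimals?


P(all different) = prod((365-i)/365 for i=0..37) = 0.135932
P(at least one match) = 1 - 0.135932 = 0.864068

0.864068


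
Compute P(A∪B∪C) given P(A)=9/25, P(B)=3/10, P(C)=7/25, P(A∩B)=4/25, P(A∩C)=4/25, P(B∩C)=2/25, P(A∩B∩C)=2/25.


P(A∪B∪C) = P(A)+P(B)+P(C) - P(AB)-P(AC)-P(BC) + P(ABC)
= 9/25+3/10+7/25 - 4/25-4/25-2/25 + 2/25
= 31/50

31/50


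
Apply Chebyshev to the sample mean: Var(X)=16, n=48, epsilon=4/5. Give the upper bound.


Var(Xbar) = Var(X)/n = 16/48
Chebyshev: P(|Xbar-mu| >= 4/5) <= Var(Xbar)/(4/5)^2 = (1/3)/(16/25) = 25/48

25/48


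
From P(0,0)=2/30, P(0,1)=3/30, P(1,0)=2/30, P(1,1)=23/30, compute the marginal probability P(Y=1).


P(Y=1) = P(0,1)+P(1,1) = 3/30 + 23/30 = 26/30 = 13/15

13/15


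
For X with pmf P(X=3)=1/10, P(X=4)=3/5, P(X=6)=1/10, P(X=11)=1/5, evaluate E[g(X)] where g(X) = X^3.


E[X^3] = sum(g(x)*P(x))
= 27*1/10 + 64*3/5 + 216*1/10 + 1331*1/5
= 3289/10

3289/10


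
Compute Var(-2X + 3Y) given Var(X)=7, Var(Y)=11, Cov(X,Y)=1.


Var(-2X + 3Y) = (-2)^2*Var(X) + 3^2*Var(Y) + 2*(-2)*3*Cov(X,Y)
= 4*7 + 9*11 - 12*1
= 28 + 99 - 12 = 115

115


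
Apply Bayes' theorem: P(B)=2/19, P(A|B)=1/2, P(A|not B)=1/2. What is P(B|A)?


P(A) = P(A|B)P(B) + P(A|B')P(B') = 1/2*2/19 + 1/2*17/19 = 1/2
P(B|A) = P(A|B)P(B)/P(A) = (1/19)/(1/2) = 2/19

2/19


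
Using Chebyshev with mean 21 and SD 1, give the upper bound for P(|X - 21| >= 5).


k = 5/1 = 5
Chebyshev: P(|X-mu| >= k*sigma) <= 1/k^2 = 1/5^2 = 1/25

1/25


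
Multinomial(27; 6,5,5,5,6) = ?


27! = 10888869450418352160768000000
Denominator: 6!=720 * 5!=120 * 5!=120 * 5!=120 * 6!=720
Coefficient = 10888869450418352160768000000 / 895795200000 = 12155534490939840

12155534490939840


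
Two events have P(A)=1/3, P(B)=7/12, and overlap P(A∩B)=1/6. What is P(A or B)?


P(A∪B) = P(A) + P(B) - P(A∩B)
= 1/3 + 7/12 - 1/6 = 3/4

3/4


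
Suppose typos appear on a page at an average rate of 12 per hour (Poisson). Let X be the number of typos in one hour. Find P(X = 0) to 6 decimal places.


P(X=0) = e^(-12) * 12^0 / 0!
≈ 0.000006144212353 * 1 / 1
≈ 0.000006

0.000006


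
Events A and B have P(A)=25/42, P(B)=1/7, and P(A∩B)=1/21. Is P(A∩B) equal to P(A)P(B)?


P(A)*P(B) = 25/42*1/7 = 25/294
P(A∩B) = 1/21 != 25/294, so not independent

No, A and B are not independent


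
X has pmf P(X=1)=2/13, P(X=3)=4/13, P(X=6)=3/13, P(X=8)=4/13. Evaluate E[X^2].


E[X^2] = sum(x^2 * P(x))
= 1*2/13 + 9*4/13 + 36*3/13 + 64*4/13
= 402/13

402/13


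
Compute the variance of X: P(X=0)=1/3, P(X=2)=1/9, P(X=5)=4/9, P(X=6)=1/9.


E[X] = 28/9, E[X^2] = 140/9
Var(X) = E[X^2] - (E[X])^2 = 140/9 - (28/9)^2 = 476/81

476/81


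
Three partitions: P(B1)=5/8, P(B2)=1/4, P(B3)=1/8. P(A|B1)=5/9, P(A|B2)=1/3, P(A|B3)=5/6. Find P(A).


P(A) = P(A|B1)P(B1) + P(A|B2)P(B2) + P(A|B3)P(B3)
= 5/9*5/8 + 1/3*1/4 + 5/6*1/8
= 25/72 + 1/12 + 5/48 = 77/144

77/144


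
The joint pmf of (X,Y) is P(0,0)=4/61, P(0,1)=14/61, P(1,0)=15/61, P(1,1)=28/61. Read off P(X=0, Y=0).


Read from table: P(X=0, Y=0) = 4/61

4/61


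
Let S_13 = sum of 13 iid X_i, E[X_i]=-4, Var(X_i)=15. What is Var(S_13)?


By independence, Var(S_n) = n*Var(X_1) = 13*15 = 195

195


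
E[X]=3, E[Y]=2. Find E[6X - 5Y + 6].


E[6X - 5Y + 6] = 6*E[X] - 5*E[Y] + 6
= (6)*(3) + (-5)*(2) + (6)
= 18 - 10 + 6 = 14

14


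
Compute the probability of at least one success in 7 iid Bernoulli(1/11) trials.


P(at least one) = 1 - P(none)
P(none) = (1 - 1/11)^7 = (10/11)^7 = 10000000/19487171
P(at least one) = 1 - 10000000/19487171 = 9487171/19487171

9487171/19487171


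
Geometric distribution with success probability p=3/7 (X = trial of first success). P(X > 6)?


P(X > 6) = P(first 6 trials all fail) = (1-p)^6 = (4/7)^6 = 4096/117649

4096/117649


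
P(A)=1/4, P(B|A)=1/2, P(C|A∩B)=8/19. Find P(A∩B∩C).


P(A∩B∩C) = P(A) * P(B|A) * P(C|A∩B)
= 1/4 * 1/2 * 8/19
= 1/8 * 8/19 = 1/19

1/19


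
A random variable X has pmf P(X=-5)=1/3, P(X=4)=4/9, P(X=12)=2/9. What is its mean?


E[X] = sum(x * P(x))
= -5*1/3 + 4*4/9 + 12*2/9
= 25/9

25/9


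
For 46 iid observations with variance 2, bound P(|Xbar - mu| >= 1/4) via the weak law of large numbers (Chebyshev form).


Var(Xbar) = Var(X)/n = 2/46
Chebyshev: P(|Xbar-mu| >= 1/4) <= Var(Xbar)/(1/4)^2 = (1/23)/(1/16) = 16/23

16/23


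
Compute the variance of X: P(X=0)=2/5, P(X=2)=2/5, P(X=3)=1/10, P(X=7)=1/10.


E[X] = 9/5, E[X^2] = 37/5
Var(X) = E[X^2] - (E[X])^2 = 37/5 - (9/5)^2 = 104/25

104/25


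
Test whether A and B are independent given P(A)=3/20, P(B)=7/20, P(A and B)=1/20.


P(A)*P(B) = 3/20*7/20 = 21/400
P(A∩B) = 1/20 != 21/400, so not independent

No, A and B are not independent


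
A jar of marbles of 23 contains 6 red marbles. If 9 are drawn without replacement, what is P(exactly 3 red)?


P(X=3) = C(6,3)*C(17,6) / C(23,9)
= 20*12376 / 817190
= 247520/817190 = 1456/4807

1456/4807


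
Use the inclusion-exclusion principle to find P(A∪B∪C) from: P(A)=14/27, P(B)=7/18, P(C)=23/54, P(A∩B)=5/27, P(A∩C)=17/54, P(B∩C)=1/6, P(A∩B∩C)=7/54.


P(A∪B∪C) = P(A)+P(B)+P(C) - P(AB)-P(AC)-P(BC) + P(ABC)
= 14/27+7/18+23/54 - 5/27-17/54-1/6 + 7/54
= 43/54

43/54


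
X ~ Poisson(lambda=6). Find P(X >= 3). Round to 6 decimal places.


P(X>=3) = 1 - P(X<=2) = 1 - (e^(-6)*6^0/0! + e^(-6)*6^1/1! + e^(-6)*6^2/2!)
≈ 1 - (0.0024787522 + 0.0148725131 + 0.0446175392)
= 1 - 0.0619688045 = 0.9380311955
≈ 0.938031

0.938031


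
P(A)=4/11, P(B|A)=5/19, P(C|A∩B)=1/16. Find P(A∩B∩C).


P(A∩B∩C) = P(A) * P(B|A) * P(C|A∩B)
= 4/11 * 5/19 * 1/16
= 20/209 * 1/16 = 5/836

5/836


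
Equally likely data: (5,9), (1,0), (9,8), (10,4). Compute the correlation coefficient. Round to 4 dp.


Cov(X,Y) = 6.4375, Var(X) = 12.6875, Var(Y) = 12.6875
rho = Cov/(sqrt(VarX)*sqrt(VarY)) = 0.5074

0.5074


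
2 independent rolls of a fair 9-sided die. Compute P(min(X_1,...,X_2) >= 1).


P(min >= 1) = P(all X_i >= 1) = (P(X_1 >= 1))^2
= (9/9)^2 = 1^2 = 1

1


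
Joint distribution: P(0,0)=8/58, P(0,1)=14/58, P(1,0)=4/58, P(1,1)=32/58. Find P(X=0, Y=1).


Read from table: P(X=0, Y=1) = 14/58 = 7/29

7/29


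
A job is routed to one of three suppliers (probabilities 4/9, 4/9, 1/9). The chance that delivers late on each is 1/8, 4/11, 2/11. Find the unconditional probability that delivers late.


P(A) = P(A|B1)P(B1) + P(A|B2)P(B2) + P(A|B3)P(B3)
= 1/8*4/9 + 4/11*4/9 + 2/11*1/9
= 1/18 + 16/99 + 2/99 = 47/198

47/198


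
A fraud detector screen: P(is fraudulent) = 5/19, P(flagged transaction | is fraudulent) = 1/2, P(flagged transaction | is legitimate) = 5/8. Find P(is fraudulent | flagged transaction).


P(A) = P(A|B)P(B) + P(A|B')P(B') = 1/2*5/19 + 5/8*14/19 = 45/76
P(B|A) = P(A|B)P(B)/P(A) = (5/38)/(45/76) = 2/9

2/9


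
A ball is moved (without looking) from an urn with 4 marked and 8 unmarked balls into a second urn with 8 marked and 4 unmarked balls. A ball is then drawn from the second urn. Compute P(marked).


P(transfer marked) = 4/12 = 1/3; P(transfer unmarked) = 2/3
If marked transferred: Urn II has 9 marked of 13, so P(marked|marked moved) = 9/13
If unmarked transferred: Urn II has 8 marked of 13, so P(marked|unmarked moved) = 8/13
By total probability: P(marked) = 1/3*9/13 + 2/3*8/13 = 25/39

25/39


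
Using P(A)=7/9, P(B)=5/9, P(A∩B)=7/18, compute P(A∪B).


P(A∪B) = P(A) + P(B) - P(A∩B)
= 7/9 + 5/9 - 7/18 = 17/18

17/18


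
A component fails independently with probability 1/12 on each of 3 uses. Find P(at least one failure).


P(at least one) = 1 - P(none)
P(none) = (1 - 1/12)^3 = (11/12)^3 = 1331/1728
P(at least one) = 1 - 1331/1728 = 397/1728

397/1728


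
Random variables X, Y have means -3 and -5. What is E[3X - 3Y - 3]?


E[3X - 3Y - 3] = 3*E[X] - 3*E[Y] - 3
= (3)*(-3) + (-3)*(-5) + (-3)
= -9 + 15 - 3 = 3

3


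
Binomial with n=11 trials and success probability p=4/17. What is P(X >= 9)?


P(X>=9) = P(X=9) + P(X=10) + P(X=11)
= 2436628480/34271896307633 + 149946368/34271896307633 + 4194304/34271896307633
= 2590769152/34271896307633

2590769152/34271896307633


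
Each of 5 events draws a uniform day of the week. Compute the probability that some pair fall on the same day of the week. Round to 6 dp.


P(all different) = prod((7-i)/7 for i=0..4) = 0.149938
P(at least one match) = 1 - 0.149938 = 0.850062

0.850062


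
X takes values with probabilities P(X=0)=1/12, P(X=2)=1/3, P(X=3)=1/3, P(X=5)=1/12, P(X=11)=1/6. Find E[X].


E[X] = sum(x * P(x))
= 0*1/12 + 2*1/3 + 3*1/3 + 5*1/12 + 11*1/6
= 47/12

47/12


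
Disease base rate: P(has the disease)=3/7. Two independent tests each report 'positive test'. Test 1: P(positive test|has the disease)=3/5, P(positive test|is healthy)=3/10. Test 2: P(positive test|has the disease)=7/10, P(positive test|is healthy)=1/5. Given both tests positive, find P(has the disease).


After test 1: P(+) = 3/5*3/7 + 3/10*4/7 = 3/7
P(B|+) = (9/35)/(3/7) = 3/5
After test 2 (use post1 as new prior): P(+) = 7/10*3/5 + 1/5*2/5 = 1/2
P(B|+,+) = (21/50)/(1/2) = 21/25

21/25


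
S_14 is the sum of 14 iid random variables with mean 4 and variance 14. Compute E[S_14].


E[S_n] = n*E[X_1] = 14*4 = 56

56


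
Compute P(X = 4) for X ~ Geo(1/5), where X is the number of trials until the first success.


P(X=4) = (1-p)^3 * p = (4/5)^3 * 1/5
= 64/125 * 1/5 = 64/625

64/625


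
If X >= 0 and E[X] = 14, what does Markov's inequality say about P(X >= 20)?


Markov: P(X >= a) <= E[X]/a
P(X >= 20) <= 14/20 = 7/10

7/10


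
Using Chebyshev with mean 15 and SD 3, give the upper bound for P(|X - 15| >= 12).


k = 12/3 = 4
Chebyshev: P(|X-mu| >= k*sigma) <= 1/k^2 = 1/4^2 = 1/16

1/16


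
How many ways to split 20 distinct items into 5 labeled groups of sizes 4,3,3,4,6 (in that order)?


20! = 2432902008176640000
Denominator: 4!=24 * 3!=6 * 3!=6 * 4!=24 * 6!=720
Coefficient = 2432902008176640000 / 14929920 = 162954792000

162954792000


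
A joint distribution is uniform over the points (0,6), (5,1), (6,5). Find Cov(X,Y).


E[X]=11/3, E[Y]=4, E[XY]=35/3
Cov(X,Y) = E[XY] - E[X]E[Y] = 35/3 - 11/3*4 = -3

-3


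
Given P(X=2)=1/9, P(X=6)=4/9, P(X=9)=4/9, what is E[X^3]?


E[X^3] = sum(g(x)*P(x))
= 8*1/9 + 216*4/9 + 729*4/9
= 3788/9

3788/9


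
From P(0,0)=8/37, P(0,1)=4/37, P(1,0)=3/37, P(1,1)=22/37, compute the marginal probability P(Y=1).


P(Y=1) = P(0,1)+P(1,1) = 4/37 + 22/37 = 26/37

26/37


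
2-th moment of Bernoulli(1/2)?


For Bernoulli: X in {0,1}
E[X^2] = 0^2*(1-1/2) + 1^2*1/2 = 1/2

1/2


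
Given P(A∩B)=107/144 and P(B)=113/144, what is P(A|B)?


P(A|B) = P(A∩B)/P(B) = (107/144)/(113/144) = 107/113

107/113


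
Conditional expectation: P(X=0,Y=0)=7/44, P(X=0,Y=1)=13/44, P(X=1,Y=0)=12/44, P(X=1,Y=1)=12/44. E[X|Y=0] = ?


P(Y=0) = 19/44
E[X|Y=0] = (0*7 + 1*12)/19 = 12/19

12/19


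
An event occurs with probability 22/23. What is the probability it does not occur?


P(A') = 1 - P(A) = 1 - 22/23 = 1/23

1/23


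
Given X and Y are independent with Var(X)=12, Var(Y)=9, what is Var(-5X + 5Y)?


Independence => Cov(X,Y)=0
Var(-5X + 5Y) = (-5)^2*Var(X) + 5^2*Var(Y)
= 25*12 + 25*9 = 525

525


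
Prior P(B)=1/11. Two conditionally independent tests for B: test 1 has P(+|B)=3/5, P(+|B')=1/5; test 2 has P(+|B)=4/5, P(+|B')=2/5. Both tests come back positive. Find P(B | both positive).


After test 1: P(+) = 3/5*1/11 + 1/5*10/11 = 13/55
P(B|+) = (3/55)/(13/55) = 3/13
After test 2 (use post1 as new prior): P(+) = 4/5*3/13 + 2/5*10/13 = 32/65
P(B|+,+) = (12/65)/(32/65) = 3/8

3/8


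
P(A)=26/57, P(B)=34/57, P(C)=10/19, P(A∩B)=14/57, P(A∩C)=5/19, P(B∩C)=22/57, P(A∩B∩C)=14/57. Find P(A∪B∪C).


P(A∪B∪C) = P(A)+P(B)+P(C) - P(AB)-P(AC)-P(BC) + P(ABC)
= 26/57+34/57+10/19 - 14/57-5/19-22/57 + 14/57
= 53/57

53/57


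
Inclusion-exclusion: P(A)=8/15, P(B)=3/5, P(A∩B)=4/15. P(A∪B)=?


P(A∪B) = P(A) + P(B) - P(A∩B)
= 8/15 + 3/5 - 4/15 = 13/15

13/15


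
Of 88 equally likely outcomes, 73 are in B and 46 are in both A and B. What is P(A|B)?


P(A|B) = P(A∩B)/P(B) = (46/88)/(73/88) = 46/73

46/73


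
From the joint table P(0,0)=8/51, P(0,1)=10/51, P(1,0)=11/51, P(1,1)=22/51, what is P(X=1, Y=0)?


Read from table: P(X=1, Y=0) = 11/51

11/51


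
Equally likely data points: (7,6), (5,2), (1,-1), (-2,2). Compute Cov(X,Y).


E[X]=11/4, E[Y]=9/4, E[XY]=47/4
Cov(X,Y) = E[XY] - E[X]E[Y] = 47/4 - 11/4*9/4 = 89/16

89/16


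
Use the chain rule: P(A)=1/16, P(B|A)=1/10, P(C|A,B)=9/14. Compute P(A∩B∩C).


P(A∩B∩C) = P(A) * P(B|A) * P(C|A∩B)
= 1/16 * 1/10 * 9/14
= 1/160 * 9/14 = 9/2240

9/2240


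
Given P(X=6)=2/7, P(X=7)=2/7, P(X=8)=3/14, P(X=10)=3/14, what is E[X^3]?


E[X^3] = sum(g(x)*P(x))
= 216*2/7 + 343*2/7 + 512*3/14 + 1000*3/14
= 3386/7

3386/7


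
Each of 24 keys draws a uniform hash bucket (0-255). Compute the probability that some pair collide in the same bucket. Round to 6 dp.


P(all different) = prod((256-i)/256 for i=0..23) = 0.328665
P(at least one match) = 1 - 0.328665 = 0.671335

0.671335


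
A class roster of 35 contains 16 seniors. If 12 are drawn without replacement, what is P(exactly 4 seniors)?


P(X=4) = C(16,4)*C(19,8) / C(35,12)
= 1820*75582 / 834451800
= 137559240/834451800 = 741/4495

741/4495


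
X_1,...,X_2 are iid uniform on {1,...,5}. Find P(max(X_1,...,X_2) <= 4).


P(max <= 4) = P(all X_i <= 4) = (P(X_1 <= 4))^2
= (4/5)^2 = 16/25

16/25


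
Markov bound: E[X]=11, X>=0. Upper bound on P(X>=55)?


Markov: P(X >= a) <= E[X]/a
P(X >= 55) <= 11/55 = 1/5

1/5


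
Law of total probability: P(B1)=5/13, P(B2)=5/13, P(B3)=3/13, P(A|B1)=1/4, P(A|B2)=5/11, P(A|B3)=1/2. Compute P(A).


P(A) = P(A|B1)P(B1) + P(A|B2)P(B2) + P(A|B3)P(B3)
= 1/4*5/13 + 5/11*5/13 + 1/2*3/13
= 5/52 + 25/143 + 3/26 = 17/44

17/44


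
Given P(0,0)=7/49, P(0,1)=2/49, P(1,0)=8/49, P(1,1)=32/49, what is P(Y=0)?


P(Y=0) = P(0,0)+P(1,0) = 7/49 + 8/49 = 15/49

15/49


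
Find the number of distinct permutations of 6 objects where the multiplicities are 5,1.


6! = 720
Denominator: 5!=120 * 1!=1
Coefficient = 720 / 120 = 6

6


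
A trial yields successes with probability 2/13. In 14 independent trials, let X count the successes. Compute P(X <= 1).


P(X<=1) = P(X=0) + P(X=1)
= 379749833583241/3937376385699289 + 966635940030068/3937376385699289
= 103568136431793/302875106592253

103568136431793/302875106592253


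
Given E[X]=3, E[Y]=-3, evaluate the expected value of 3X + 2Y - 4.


E[3X + 2Y - 4] = 3*E[X] + 2*E[Y] - 4
= (3)*(3) + (2)*(-3) + (-4)
= 9 - 6 - 4 = -1

-1


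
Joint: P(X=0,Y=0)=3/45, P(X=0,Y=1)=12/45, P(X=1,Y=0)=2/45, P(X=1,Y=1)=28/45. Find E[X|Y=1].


P(Y=1) = 40/45
E[X|Y=1] = (0*12 + 1*28)/40 = 28/40 = 7/10

7/10


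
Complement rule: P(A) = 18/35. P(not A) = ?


P(A') = 1 - P(A) = 1 - 18/35 = 17/35

17/35


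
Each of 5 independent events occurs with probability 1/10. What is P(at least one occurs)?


P(at least one) = 1 - P(none)
P(none) = (1 - 1/10)^5 = (9/10)^5 = 59049/100000
P(at least one) = 1 - 59049/100000 = 40951/100000

40951/100000


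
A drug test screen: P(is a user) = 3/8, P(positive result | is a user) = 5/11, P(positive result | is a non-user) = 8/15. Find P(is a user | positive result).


P(A) = P(A|B)P(B) + P(A|B')P(B') = 5/11*3/8 + 8/15*5/8 = 133/264
P(B|A) = P(A|B)P(B)/P(A) = (15/88)/(133/264) = 45/133

45/133


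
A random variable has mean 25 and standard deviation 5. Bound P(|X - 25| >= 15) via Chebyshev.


k = 15/5 = 3
Chebyshev: P(|X-mu| >= k*sigma) <= 1/k^2 = 1/3^2 = 1/9

1/9


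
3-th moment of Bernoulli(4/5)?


For Bernoulli: X in {0,1}
E[X^3] = 0^3*(1-4/5) + 1^3*4/5 = 4/5

4/5


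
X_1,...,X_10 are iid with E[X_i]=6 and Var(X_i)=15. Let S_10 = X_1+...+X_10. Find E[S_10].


E[S_n] = n*E[X_1] = 10*6 = 60

60


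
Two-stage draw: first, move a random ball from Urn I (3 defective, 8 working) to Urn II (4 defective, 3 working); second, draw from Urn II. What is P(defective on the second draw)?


P(transfer defective) = 3/11; P(transfer working) = 8/11
If defective transferred: Urn II has 5 defective of 8, so P(defective|defective moved) = 5/8
If working transferred: Urn II has 4 defective of 8, so P(defective|working moved) = 1/2
By total probability: P(defective) = 3/11*5/8 + 8/11*1/2 = 47/88

47/88


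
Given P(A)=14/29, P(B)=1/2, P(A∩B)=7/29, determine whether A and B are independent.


P(A)*P(B) = 14/29*1/2 = 7/29
P(A∩B) = 7/29, which equals P(A)P(B), so independent

Yes, A and B are independent


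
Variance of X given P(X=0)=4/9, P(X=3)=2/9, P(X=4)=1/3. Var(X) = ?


E[X] = 2, E[X^2] = 22/3
Var(X) = E[X^2] - (E[X])^2 = 22/3 - (2)^2 = 10/3

10/3


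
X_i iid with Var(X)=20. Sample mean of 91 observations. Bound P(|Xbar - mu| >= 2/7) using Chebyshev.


Var(Xbar) = Var(X)/n = 20/91
Chebyshev: P(|Xbar-mu| >= 2/7) <= Var(Xbar)/(2/7)^2 = (20/91)/(4/49) = 35/13
Bound exceeds 1, so trivial bound: 1

1


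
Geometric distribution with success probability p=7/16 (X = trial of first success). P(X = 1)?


P(X=1) = (1-p)^0 * p = (9/16)^0 * 7/16
= 1 * 7/16 = 7/16

7/16


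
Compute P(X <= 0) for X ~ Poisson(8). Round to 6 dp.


P(X<=0) = e^(-8)*8^0/0!
≈ 0.0003354626
≈ 0.000335

0.000335


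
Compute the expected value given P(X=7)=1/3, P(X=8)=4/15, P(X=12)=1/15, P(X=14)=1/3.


E[X] = sum(x * P(x))
= 7*1/3 + 8*4/15 + 12*1/15 + 14*1/3
= 149/15

149/15


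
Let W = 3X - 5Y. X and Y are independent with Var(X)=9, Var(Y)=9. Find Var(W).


Independence => Cov(X,Y)=0
Var(3X - 5Y) = 3^2*Var(X) + (-5)^2*Var(Y)
= 9*9 + 25*9 = 306

306


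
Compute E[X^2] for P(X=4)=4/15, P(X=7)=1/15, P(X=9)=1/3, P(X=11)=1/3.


E[X^2] = sum(g(x)*P(x))
= 16*4/15 + 49*1/15 + 81*1/3 + 121*1/3
= 1123/15

1123/15


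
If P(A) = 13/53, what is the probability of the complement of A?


P(A') = 1 - P(A) = 1 - 13/53 = 40/53

40/53


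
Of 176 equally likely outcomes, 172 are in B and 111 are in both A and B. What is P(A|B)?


P(A|B) = P(A∩B)/P(B) = (111/176)/(172/176) = 111/172

111/172


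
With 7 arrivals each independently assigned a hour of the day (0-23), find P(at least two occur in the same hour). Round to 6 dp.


P(all different) = prod((24-i)/24 for i=0..6) = 0.380328
P(at least one match) = 1 - 0.380328 = 0.619672

0.619672


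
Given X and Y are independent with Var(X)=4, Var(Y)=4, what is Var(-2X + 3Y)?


Independence => Cov(X,Y)=0
Var(-2X + 3Y) = (-2)^2*Var(X) + 3^2*Var(Y)
= 4*4 + 9*4 = 52

52


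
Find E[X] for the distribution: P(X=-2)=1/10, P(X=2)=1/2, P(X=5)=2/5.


E[X] = sum(x * P(x))
= -2*1/10 + 2*1/2 + 5*2/5
= 14/5

14/5


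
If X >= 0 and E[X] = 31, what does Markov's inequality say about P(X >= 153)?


Markov: P(X >= a) <= E[X]/a
P(X >= 153) <= 31/153

31/153


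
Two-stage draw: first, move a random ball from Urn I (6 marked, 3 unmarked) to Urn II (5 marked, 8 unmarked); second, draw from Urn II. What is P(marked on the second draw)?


P(transfer marked) = 6/9 = 2/3; P(transfer unmarked) = 1/3
If marked transferred: Urn II has 6 marked of 14, so P(marked|marked moved) = 3/7
If unmarked transferred: Urn II has 5 marked of 14, so P(marked|unmarked moved) = 5/14
By total probability: P(marked) = 2/3*3/7 + 1/3*5/14 = 17/42

17/42


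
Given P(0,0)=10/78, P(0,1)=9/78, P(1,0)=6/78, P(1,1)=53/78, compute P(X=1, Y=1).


Read from table: P(X=1, Y=1) = 53/78

53/78


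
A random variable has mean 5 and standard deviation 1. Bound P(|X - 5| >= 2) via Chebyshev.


k = 2/1 = 2
Chebyshev: P(|X-mu| >= k*sigma) <= 1/k^2 = 1/2^2 = 1/4

1/4


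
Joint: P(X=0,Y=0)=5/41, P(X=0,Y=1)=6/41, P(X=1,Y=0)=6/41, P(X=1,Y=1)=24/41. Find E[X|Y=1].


P(Y=1) = 30/41
E[X|Y=1] = (0*6 + 1*24)/30 = 24/30 = 4/5

4/5


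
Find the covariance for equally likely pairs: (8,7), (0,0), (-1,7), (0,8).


E[X]=7/4, E[Y]=11/2, E[XY]=49/4
Cov(X,Y) = E[XY] - E[X]E[Y] = 49/4 - 7/4*11/2 = 21/8

21/8


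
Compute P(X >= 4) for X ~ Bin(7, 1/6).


P(X>=4) = P(X=4) + P(X=5) + P(X=6) + P(X=7)
= 4375/279936 + 175/93312 + 35/279936 + 1/279936
= 617/34992

617/34992


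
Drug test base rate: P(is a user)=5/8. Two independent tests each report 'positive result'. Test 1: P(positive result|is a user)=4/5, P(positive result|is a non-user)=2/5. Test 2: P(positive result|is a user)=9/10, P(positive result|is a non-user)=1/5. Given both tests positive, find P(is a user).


After test 1: P(+) = 4/5*5/8 + 2/5*3/8 = 13/20
P(B|+) = (1/2)/(13/20) = 10/13
After test 2 (use post1 as new prior): P(+) = 9/10*10/13 + 1/5*3/13 = 48/65
P(B|+,+) = (9/13)/(48/65) = 15/16

15/16


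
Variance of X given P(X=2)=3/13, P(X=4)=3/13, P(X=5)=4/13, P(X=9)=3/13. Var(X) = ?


E[X] = 5, E[X^2] = 31
Var(X) = E[X^2] - (E[X])^2 = 31 - (5)^2 = 6

6


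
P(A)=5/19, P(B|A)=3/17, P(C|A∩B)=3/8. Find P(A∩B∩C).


P(A∩B∩C) = P(A) * P(B|A) * P(C|A∩B)
= 5/19 * 3/17 * 3/8
= 15/323 * 3/8 = 45/2584

45/2584


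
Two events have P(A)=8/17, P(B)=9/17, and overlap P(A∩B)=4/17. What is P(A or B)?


P(A∪B) = P(A) + P(B) - P(A∩B)
= 8/17 + 9/17 - 4/17 = 13/17

13/17


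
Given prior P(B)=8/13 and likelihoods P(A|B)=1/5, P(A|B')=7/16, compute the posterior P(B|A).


P(A) = P(A|B)P(B) + P(A|B')P(B') = 1/5*8/13 + 7/16*5/13 = 303/1040
P(B|A) = P(A|B)P(B)/P(A) = (8/65)/(303/1040) = 128/303

128/303


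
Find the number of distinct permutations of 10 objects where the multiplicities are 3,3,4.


10! = 3628800
Denominator: 3!=6 * 3!=6 * 4!=24
Coefficient = 3628800 / 864 = 4200

4200


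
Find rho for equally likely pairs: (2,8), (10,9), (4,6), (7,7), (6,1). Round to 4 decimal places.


Cov(X,Y) = 1.0400, Var(X) = 7.3600, Var(Y) = 7.7600
rho = Cov/(sqrt(VarX)*sqrt(VarY)) = 0.1376

0.1376


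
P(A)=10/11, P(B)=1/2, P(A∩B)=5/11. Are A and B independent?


P(A)*P(B) = 10/11*1/2 = 5/11
P(A∩B) = 5/11, which equals P(A)P(B), so independent

Yes, A and B are independent


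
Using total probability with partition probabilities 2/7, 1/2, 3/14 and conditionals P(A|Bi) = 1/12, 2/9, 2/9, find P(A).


P(A) = P(A|B1)P(B1) + P(A|B2)P(B2) + P(A|B3)P(B3)
= 1/12*2/7 + 2/9*1/2 + 2/9*3/14
= 1/42 + 1/9 + 1/21 = 23/126

23/126


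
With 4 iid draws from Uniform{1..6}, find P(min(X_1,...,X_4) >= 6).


P(min >= 6) = P(all X_i >= 6) = (P(X_1 >= 6))^4
= (1/6)^4 = 1/1296

1/1296


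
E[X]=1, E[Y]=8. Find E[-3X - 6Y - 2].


E[-3X - 6Y - 2] = -3*E[X] - 6*E[Y] - 2
= (-3)*(1) + (-6)*(8) + (-2)
= -3 - 48 - 2 = -53

-53


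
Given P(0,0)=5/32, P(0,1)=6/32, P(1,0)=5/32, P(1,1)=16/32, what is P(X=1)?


P(X=1) = P(1,0)+P(1,1) = 5/32 + 16/32 = 21/32

21/32


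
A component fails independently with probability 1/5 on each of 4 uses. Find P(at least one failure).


P(at least one) = 1 - P(none)
P(none) = (1 - 1/5)^4 = (4/5)^4 = 256/625
P(at least one) = 1 - 256/625 = 369/625

369/625


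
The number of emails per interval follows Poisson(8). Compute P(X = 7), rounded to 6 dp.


P(X=7) = e^(-8) * 8^7 / 7!
≈ 0.0003354626279 * 2097152 / 5040
≈ 0.139587

0.139587


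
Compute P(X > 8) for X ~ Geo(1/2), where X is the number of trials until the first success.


P(X > 8) = P(first 8 trials all fail) = (1-p)^8 = (1/2)^8 = 1/256

1/256


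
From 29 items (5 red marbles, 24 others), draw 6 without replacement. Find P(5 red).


P(X=5) = C(5,5)*C(24,1) / C(29,6)
= 1*24 / 475020
= 24/475020 = 2/39585

2/39585


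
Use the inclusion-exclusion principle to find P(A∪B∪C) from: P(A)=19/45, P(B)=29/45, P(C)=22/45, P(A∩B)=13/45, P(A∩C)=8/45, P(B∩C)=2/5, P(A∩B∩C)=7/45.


P(A∪B∪C) = P(A)+P(B)+P(C) - P(AB)-P(AC)-P(BC) + P(ABC)
= 19/45+29/45+22/45 - 13/45-8/45-2/5 + 7/45
= 38/45

38/45


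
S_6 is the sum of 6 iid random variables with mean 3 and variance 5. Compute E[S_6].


E[S_n] = n*E[X_1] = 6*3 = 18

18


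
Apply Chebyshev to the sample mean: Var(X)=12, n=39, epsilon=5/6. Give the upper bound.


Var(Xbar) = Var(X)/n = 12/39
Chebyshev: P(|Xbar-mu| >= 5/6) <= Var(Xbar)/(5/6)^2 = (4/13)/(25/36) = 144/325

144/325


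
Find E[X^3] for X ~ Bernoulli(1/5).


For Bernoulli: X in {0,1}
E[X^3] = 0^3*(1-1/5) + 1^3*1/5 = 1/5

1/5


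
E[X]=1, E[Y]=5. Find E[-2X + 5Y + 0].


E[-2X + 5Y + 0] = -2*E[X] + 5*E[Y] + 0
= (-2)*(1) + (5)*(5) + (0)
= -2 + 25 + 0 = 23

23


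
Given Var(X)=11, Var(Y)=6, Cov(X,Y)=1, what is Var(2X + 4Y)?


Var(2X + 4Y) = 2^2*Var(X) + 4^2*Var(Y) + 2*2*4*Cov(X,Y)
= 4*11 + 16*6 + 16*1
= 44 + 96 + 16 = 156

156


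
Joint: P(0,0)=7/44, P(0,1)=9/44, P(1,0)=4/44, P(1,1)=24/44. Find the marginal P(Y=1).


P(Y=1) = P(0,1)+P(1,1) = 9/44 + 24/44 = 33/44 = 3/4

3/4


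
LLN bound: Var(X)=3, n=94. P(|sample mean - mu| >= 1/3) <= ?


Var(Xbar) = Var(X)/n = 3/94
Chebyshev: P(|Xbar-mu| >= 1/3) <= Var(Xbar)/(1/3)^2 = (3/94)/(1/9) = 27/94

27/94


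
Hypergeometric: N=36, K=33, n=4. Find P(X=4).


P(X=4) = C(33,4)*C(3,0) / C(36,4)
= 40920*1 / 58905
= 40920/58905 = 248/357

248/357


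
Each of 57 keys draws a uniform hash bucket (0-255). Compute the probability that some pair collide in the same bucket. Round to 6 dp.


P(all different) = prod((256-i)/256 for i=0..56) = 0.001169
P(at least one match) = 1 - 0.001169 = 0.998831

0.998831


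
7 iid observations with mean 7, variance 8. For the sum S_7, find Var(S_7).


By independence, Var(S_n) = n*Var(X_1) = 7*8 = 56

56


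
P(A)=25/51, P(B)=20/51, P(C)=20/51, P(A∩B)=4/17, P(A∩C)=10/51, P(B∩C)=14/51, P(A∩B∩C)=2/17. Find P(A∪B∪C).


P(A∪B∪C) = P(A)+P(B)+P(C) - P(AB)-P(AC)-P(BC) + P(ABC)
= 25/51+20/51+20/51 - 4/17-10/51-14/51 + 2/17
= 35/51

35/51


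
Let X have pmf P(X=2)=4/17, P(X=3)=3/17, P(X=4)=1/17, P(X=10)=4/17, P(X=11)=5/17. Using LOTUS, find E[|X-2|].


E[|X-2|] = sum(g(x)*P(x))
= 0*4/17 + 1*3/17 + 2*1/17 + 8*4/17 + 9*5/17
= 82/17

82/17


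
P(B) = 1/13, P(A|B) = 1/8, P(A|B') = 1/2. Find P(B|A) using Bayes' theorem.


P(A) = P(A|B)P(B) + P(A|B')P(B') = 1/8*1/13 + 1/2*12/13 = 49/104
P(B|A) = P(A|B)P(B)/P(A) = (1/104)/(49/104) = 1/49

1/49


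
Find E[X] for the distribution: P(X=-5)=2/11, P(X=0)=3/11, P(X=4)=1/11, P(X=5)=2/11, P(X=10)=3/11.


E[X] = sum(x * P(x))
= -5*2/11 + 0*3/11 + 4*1/11 + 5*2/11 + 10*3/11
= 34/11

34/11


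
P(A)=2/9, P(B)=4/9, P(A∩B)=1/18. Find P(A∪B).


P(A∪B) = P(A) + P(B) - P(A∩B)
= 2/9 + 4/9 - 1/18 = 11/18

11/18


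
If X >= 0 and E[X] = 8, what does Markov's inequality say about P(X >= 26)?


Markov: P(X >= a) <= E[X]/a
P(X >= 26) <= 8/26 = 4/13

4/13


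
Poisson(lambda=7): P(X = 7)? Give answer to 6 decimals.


P(X=7) = e^(-7) * 7^7 / 7!
≈ 0.0009118819656 * 823543 / 5040
≈ 0.149003

0.149003


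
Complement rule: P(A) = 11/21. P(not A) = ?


P(A') = 1 - P(A) = 1 - 11/21 = 10/21

10/21


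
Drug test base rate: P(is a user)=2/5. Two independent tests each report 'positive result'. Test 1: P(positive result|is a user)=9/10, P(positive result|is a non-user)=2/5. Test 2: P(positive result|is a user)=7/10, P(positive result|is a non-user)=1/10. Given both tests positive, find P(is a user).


After test 1: P(+) = 9/10*2/5 + 2/5*3/5 = 3/5
P(B|+) = (9/25)/(3/5) = 3/5
After test 2 (use post1 as new prior): P(+) = 7/10*3/5 + 1/10*2/5 = 23/50
P(B|+,+) = (21/50)/(23/50) = 21/23

21/23


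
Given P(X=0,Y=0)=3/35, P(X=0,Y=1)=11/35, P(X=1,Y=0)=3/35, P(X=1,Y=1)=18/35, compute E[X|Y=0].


P(Y=0) = 6/35
E[X|Y=0] = (0*3 + 1*3)/6 = 3/6 = 1/2

1/2


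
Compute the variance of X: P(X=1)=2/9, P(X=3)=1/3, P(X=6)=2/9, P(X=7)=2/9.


E[X] = 37/9, E[X^2] = 199/9
Var(X) = E[X^2] - (E[X])^2 = 199/9 - (37/9)^2 = 422/81

422/81


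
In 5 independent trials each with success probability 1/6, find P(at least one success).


P(at least one) = 1 - P(none)
P(none) = (1 - 1/6)^5 = (5/6)^5 = 3125/7776
P(at least one) = 1 - 3125/7776 = 4651/7776

4651/7776


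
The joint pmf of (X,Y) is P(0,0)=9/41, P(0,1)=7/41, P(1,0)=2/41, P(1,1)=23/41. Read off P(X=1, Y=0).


Read from table: P(X=1, Y=0) = 2/41

2/41


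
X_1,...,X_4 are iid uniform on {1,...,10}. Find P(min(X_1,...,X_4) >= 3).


P(min >= 3) = P(all X_i >= 3) = (P(X_1 >= 3))^4
= (8/10)^4 = (4/5)^4 = 256/625

256/625


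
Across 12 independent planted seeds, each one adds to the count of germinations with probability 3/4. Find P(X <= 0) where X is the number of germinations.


P(X<=0) = P(X=0)
= 1/16777216
= 1/16777216

1/16777216


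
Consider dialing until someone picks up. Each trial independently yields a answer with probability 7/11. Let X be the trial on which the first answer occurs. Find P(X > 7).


P(X > 7) = P(first 7 trials all fail) = (1-p)^7 = (4/11)^7 = 16384/19487171

16384/19487171


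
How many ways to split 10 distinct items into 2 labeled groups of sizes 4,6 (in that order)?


10! = 3628800
Denominator: 4!=24 * 6!=720
Coefficient = 3628800 / 17280 = 210

210


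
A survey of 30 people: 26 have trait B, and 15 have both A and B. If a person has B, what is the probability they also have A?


P(A|B) = P(A∩B)/P(B) = (15/30)/(26/30) = 15/26

15/26


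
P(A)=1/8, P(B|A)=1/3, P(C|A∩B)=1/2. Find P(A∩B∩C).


P(A∩B∩C) = P(A) * P(B|A) * P(C|A∩B)
= 1/8 * 1/3 * 1/2
= 1/24 * 1/2 = 1/48

1/48


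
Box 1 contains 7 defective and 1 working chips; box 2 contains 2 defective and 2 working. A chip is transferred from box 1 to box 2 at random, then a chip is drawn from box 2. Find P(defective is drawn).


P(transfer defective) = 7/8; P(transfer working) = 1/8
If defective transferred: Urn II has 3 defective of 5, so P(defective|defective moved) = 3/5
If working transferred: Urn II has 2 defective of 5, so P(defective|working moved) = 2/5
By total probability: P(defective) = 7/8*3/5 + 1/8*2/5 = 23/40

23/40


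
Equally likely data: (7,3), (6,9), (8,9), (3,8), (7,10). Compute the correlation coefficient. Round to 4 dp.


Cov(X,Y) = -0.1600, Var(X) = 2.9600, Var(Y) = 6.1600
rho = Cov/(sqrt(VarX)*sqrt(VarY)) = -0.0375

-0.0375


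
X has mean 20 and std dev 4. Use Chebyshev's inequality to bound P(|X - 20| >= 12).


k = 12/4 = 3
Chebyshev: P(|X-mu| >= k*sigma) <= 1/k^2 = 1/3^2 = 1/9

1/9


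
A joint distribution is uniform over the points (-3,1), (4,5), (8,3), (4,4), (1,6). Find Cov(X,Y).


E[X]=14/5, E[Y]=19/5, E[XY]=63/5
Cov(X,Y) = E[XY] - E[X]E[Y] = 63/5 - 14/5*19/5 = 49/25

49/25


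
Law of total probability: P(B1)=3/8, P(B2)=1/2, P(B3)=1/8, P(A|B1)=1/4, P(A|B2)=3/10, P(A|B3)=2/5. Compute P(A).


P(A) = P(A|B1)P(B1) + P(A|B2)P(B2) + P(A|B3)P(B3)
= 1/4*3/8 + 3/10*1/2 + 2/5*1/8
= 3/32 + 3/20 + 1/20 = 47/160

47/160


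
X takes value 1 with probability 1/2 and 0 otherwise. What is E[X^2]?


For Bernoulli: X in {0,1}
E[X^2] = 0^2*(1-1/2) + 1^2*1/2 = 1/2

1/2


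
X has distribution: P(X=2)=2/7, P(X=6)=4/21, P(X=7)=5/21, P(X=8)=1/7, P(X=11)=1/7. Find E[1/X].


E[1/X] = sum(g(x)*P(x))
= 1/2*2/7 + 1/6*4/21 + 1/7*5/21 + 1/8*1/7 + 1/11*1/7
= 9293/38808

9293/38808


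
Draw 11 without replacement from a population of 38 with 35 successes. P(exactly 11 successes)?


P(X=11) = C(35,11)*C(3,0) / C(38,11)
= 417225900*1 / 1203322288
= 417225900/1203322288 = 975/2812

975/2812


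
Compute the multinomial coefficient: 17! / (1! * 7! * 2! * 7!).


17! = 355687428096000
Denominator: 1!=1 * 7!=5040 * 2!=2 * 7!=5040
Coefficient = 355687428096000 / 50803200 = 7001280

7001280


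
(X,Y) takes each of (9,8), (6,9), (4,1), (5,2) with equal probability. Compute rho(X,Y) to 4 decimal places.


Cov(X,Y) = 5.0000, Var(X) = 3.5000, Var(Y) = 12.5000
rho = Cov/(sqrt(VarX)*sqrt(VarY)) = 0.7559

0.7559


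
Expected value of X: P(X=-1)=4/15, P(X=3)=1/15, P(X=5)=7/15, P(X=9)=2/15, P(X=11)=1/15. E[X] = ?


E[X] = sum(x * P(x))
= -1*4/15 + 3*1/15 + 5*7/15 + 9*2/15 + 11*1/15
= 21/5

21/5


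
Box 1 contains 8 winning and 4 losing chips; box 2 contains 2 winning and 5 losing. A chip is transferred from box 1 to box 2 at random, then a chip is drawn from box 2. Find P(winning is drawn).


P(transfer winning) = 8/12 = 2/3; P(transfer losing) = 1/3
If winning transferred: Urn II has 3 winning of 8, so P(winning|winning moved) = 3/8
If losing transferred: Urn II has 2 winning of 8, so P(winning|losing moved) = 1/4
By total probability: P(winning) = 2/3*3/8 + 1/3*1/4 = 1/3

1/3


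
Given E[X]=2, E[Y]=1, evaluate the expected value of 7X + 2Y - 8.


E[7X + 2Y - 8] = 7*E[X] + 2*E[Y] - 8
= (7)*(2) + (2)*(1) + (-8)
= 14 + 2 - 8 = 8

8


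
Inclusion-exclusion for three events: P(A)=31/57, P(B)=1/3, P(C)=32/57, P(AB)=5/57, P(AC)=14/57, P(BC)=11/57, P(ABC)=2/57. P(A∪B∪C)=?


P(A∪B∪C) = P(A)+P(B)+P(C) - P(AB)-P(AC)-P(BC) + P(ABC)
= 31/57+1/3+32/57 - 5/57-14/57-11/57 + 2/57
= 18/19

18/19


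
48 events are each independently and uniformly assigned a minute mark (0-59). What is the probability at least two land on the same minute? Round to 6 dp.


P(all different) = prod((60-i)/60 for i=0..47) = 0.000000
P(at least one match) = 1 - 0.000000 = 1.000000

1.000000


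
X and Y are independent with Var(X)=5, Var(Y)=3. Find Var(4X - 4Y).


Independence => Cov(X,Y)=0
Var(4X - 4Y) = 4^2*Var(X) + (-4)^2*Var(Y)
= 16*5 + 16*3 = 128

128


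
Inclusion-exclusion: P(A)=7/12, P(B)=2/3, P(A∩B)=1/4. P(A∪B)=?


P(A∪B) = P(A) + P(B) - P(A∩B)
= 7/12 + 2/3 - 1/4 = 1

1


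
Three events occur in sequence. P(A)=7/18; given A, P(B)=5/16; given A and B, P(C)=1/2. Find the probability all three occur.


P(A∩B∩C) = P(A) * P(B|A) * P(C|A∩B)
= 7/18 * 5/16 * 1/2
= 35/288 * 1/2 = 35/576

35/576


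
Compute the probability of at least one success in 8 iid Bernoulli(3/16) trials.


P(at least one) = 1 - P(none)
P(none) = (1 - 3/16)^8 = (13/16)^8 = 815730721/4294967296
P(at least one) = 1 - 815730721/4294967296 = 3479236575/4294967296

3479236575/4294967296


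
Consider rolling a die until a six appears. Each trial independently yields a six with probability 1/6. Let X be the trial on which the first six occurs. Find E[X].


For geometric (trials until first success), E[X] = 1/p = 1/(1/6) = 6

6


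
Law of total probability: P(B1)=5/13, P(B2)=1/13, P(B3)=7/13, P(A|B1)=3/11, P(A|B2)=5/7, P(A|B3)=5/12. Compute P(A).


P(A) = P(A|B1)P(B1) + P(A|B2)P(B2) + P(A|B3)P(B3)
= 3/11*5/13 + 5/7*1/13 + 5/12*7/13
= 15/143 + 5/91 + 35/156 = 355/924

355/924


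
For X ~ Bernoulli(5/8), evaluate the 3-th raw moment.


For Bernoulli: X in {0,1}
E[X^3] = 0^3*(1-5/8) + 1^3*5/8 = 5/8

5/8


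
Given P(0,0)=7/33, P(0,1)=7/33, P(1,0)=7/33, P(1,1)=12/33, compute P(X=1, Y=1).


Read from table: P(X=1, Y=1) = 12/33 = 4/11

4/11


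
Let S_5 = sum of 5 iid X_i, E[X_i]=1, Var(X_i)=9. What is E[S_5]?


E[S_n] = n*E[X_1] = 5*1 = 5

5


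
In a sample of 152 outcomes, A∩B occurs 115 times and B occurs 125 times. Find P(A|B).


P(A|B) = P(A∩B)/P(B) = (115/152)/(125/152) = 115/125 = 23/25

23/25
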